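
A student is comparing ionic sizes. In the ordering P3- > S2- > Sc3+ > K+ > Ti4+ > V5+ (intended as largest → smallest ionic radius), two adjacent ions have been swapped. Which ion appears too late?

Compare adjacent ions: Sc3+ and K+ share 18 electrons; the higher nuclear charge on Sc (Z=21) contracts it more, so Sc3+ < K+ — yet in this decreasing list Sc3+ sits before K+. Nothing else is reversed, so K+ should move one place to the left.

K+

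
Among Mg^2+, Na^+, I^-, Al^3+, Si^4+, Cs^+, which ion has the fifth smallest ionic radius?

Cs^+

Si^4+: 10 e⁻, Z=14, Al^3+: 10 e⁻, Z=13, Mg^2+: 10 e⁻, Z=12, Na^+: 10 e⁻, Z=11, Cs^+: 54 e⁻, Z=55, I^-: 54 e⁻, Z=53. Si^4+ < Al^3+ (both 10 e⁻, Z=14>13); Al^3+ < Mg^2+ (isoelectronic, higher Z=13 is smaller); Mg^2+ < Na^+ (both 10 e⁻, Z=12>11); Na^+ < Cs^+ (same group, 3 shells fewer); Cs^+ < I^- (isoelectronic, higher Z=55 is smaller).
So the order is Si^4+ < Al^3+ < Mg^2+ < Na^+ < Cs^+ < I^-; the 5th-smallest ion is Cs^+.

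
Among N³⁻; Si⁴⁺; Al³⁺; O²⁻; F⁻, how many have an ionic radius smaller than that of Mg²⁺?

Each ion has 10 electrons. The ranking follows nuclear charge in reverse — greater Z gives a smaller radius. Si⁴⁺ (Z=14), Al³⁺ (Z=13), Mg²⁺ (Z=12), F⁻ (Z=9), O²⁻ (Z=8), N³⁻ (Z=7).
Ordering all of them (including Mg²⁺) by radius gives Si⁴⁺ < Al³⁺ < Mg²⁺ < F⁻ < O²⁻ < N³⁻. So 2 are smaller.

2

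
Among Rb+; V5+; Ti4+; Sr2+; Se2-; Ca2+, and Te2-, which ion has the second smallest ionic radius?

Ti4+

First list Z and electron count for each: V5+: 18 e⁻, Z=23, Ti4+: 18 e⁻, Z=22, Ca2+: 18 e⁻, Z=20, Sr2+: 36 e⁻, Z=38, Rb+: 36 e⁻, Z=37, Se2-: 36 e⁻, Z=34, Te2-: 54 e⁻, Z=52. V5+ < Ti4+ (isoelectronic, higher Z=23 is smaller); Ti4+ < Ca2+ (both 18 e⁻, Z=22>20); Ca2+ < Sr2+ (same group, 1 shell fewer); Sr2+ < Rb+ (isoelectronic, higher Z=38 is smaller); Rb+ < Se2- (isoelectronic, higher Z=37 is smaller); Se2- < Te2- (same group, period 4 vs 5).
Full ascending order: V5+ < Ti4+ < Ca2+ < Sr2+ < Rb+ < Se2- < Te2-. Counting from the smallest, position 2 is Ti4+.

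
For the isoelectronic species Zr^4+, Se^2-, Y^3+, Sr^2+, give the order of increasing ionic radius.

Zr^4+ < Y^3+ < Sr^2+ < Se^2-

Each ion has 36 electrons. The ranking follows nuclear charge in reverse — greater Z gives a smaller radius. Zr^4+ (Z=40), Y^3+ (Z=39), Sr^2+ (Z=38), Se^2- (Z=34).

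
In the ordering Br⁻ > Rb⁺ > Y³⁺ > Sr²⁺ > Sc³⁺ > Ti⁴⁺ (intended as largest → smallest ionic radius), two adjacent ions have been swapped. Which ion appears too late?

Compare adjacent ions: they are isoelectronic (36 e⁻) and Y has more protons than Sr (39 vs 38), making Y³⁺ smaller — yet in this decreasing list Y³⁺ sits before Sr²⁺. Nothing else is reversed, so Sr²⁺ should move one place to the left.

Sr²⁺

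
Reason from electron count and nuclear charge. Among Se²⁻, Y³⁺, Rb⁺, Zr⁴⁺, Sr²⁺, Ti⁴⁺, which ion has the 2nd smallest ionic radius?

Zr⁴⁺

Tabulating Z and e⁻: Ti⁴⁺: 18 e⁻, Z=22, Zr⁴⁺: 36 e⁻, Z=40, Y³⁺: 36 e⁻, Z=39, Sr²⁺: 36 e⁻, Z=38, Rb⁺: 36 e⁻, Z=37, Se²⁻: 36 e⁻, Z=34. Ti⁴⁺ < Zr⁴⁺ (same group, period 4 vs 5); Zr⁴⁺ < Y³⁺ (both 36 e⁻, Z=40>39); Y³⁺ < Sr²⁺ (isoelectronic, higher Z=39 is smaller); Sr²⁺ < Rb⁺ (isoelectronic, higher Z=38 is smaller); Rb⁺ < Se²⁻ (isoelectronic, higher Z=37 is smaller).
That gives Ti⁴⁺ < Zr⁴⁺ < Y³⁺ < Sr²⁺ < Rb⁺ < Se²⁻. From the smallest end, number 2 is Zr⁴⁺.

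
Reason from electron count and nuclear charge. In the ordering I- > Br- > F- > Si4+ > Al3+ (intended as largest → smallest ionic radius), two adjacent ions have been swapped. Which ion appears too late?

Al3+

Compare adjacent ions: Si4+ and Al3+ share 10 electrons; the higher nuclear charge on Si (Z=14) contracts it more, so Si4+ < Al3+ — yet in this decreasing list Si4+ sits before Al3+. Nothing else is reversed, so Al3+ should move one place to the left.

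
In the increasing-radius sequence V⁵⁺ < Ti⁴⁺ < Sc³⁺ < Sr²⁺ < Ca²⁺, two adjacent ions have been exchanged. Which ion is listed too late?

Ca²⁺

Compare adjacent ions: Ca²⁺ and Sr²⁺ are in one column with the same charge; the lighter period-4 ion has one fewer shell and is smaller — yet in this increasing list Sr²⁺ sits before Ca²⁺. Nothing else is reversed, so Ca²⁺ should move one place to the left.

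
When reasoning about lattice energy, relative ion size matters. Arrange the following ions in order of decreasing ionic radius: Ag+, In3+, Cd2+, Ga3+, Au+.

Au+ > Ag+ > Cd2+ > In3+ > Ga3+

Work out protons and electrons: Ga3+ has 28 e⁻ (Z=31), In3+ has 46 e⁻ (Z=49), Cd2+ has 46 e⁻ (Z=48), Ag+ has 46 e⁻ (Z=47), Au+ has 78 e⁻ (Z=79). Ga3+ < In3+ (same group, 1 shell fewer); In3+ < Cd2+ (isoelectronic, higher Z=49 is smaller); Cd2+ < Ag+ (both 46 e⁻, Z=48>47); Ag+ < Au+ (same group, 1 shell fewer).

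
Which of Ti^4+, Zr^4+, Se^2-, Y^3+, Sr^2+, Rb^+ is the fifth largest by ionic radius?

Zr^4+

First list Z and electron count for each: Ti^4+ has 18 e⁻ (Z=22), Zr^4+ has 36 e⁻ (Z=40), Y^3+ has 36 e⁻ (Z=39), Sr^2+ has 36 e⁻ (Z=38), Rb^+ has 36 e⁻ (Z=37), Se^2- has 36 e⁻ (Z=34). Ti^4+ < Zr^4+ (same group, 1 shell fewer); Zr^4+ < Y^3+ (both 36 e⁻, Z=40>39); Y^3+ < Sr^2+ (isoelectronic, higher Z=39 is smaller); Sr^2+ < Rb^+ (isoelectronic, higher Z=38 is smaller); Rb^+ < Se^2- (isoelectronic, higher Z=37 is smaller).
Full ascending order: Ti^4+ < Zr^4+ < Y^3+ < Sr^2+ < Rb^+ < Se^2-. Counting from the largest, position 5 is Zr^4+.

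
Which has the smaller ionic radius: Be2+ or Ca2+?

These ions sit in one column with identical charge. Each step down the periodic table adds a principal shell, increasing the radius.

Be2+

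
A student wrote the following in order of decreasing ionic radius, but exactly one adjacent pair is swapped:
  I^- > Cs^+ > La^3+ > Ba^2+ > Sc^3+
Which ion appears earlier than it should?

La^3+

Compare adjacent ions: La^3+ and Ba^2+ share 54 electrons; the higher nuclear charge on La (Z=57) contracts it more, so La^3+ < Ba^2+ — yet in this decreasing list La^3+ sits before Ba^2+. Nothing else is reversed, so La^3+ should move one place to the right.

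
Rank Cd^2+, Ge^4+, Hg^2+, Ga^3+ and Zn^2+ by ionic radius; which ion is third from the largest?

Work out protons and electrons: Ge^4+: 28 e⁻, Z=32, Ga^3+: 28 e⁻, Z=31, Zn^2+: 28 e⁻, Z=30, Cd^2+: 46 e⁻, Z=48, Hg^2+: 78 e⁻, Z=80. Ge^4+ < Ga^3+ (isoelectronic, higher Z=32 is smaller); Ga^3+ < Zn^2+ (both 28 e⁻, Z=31>30); Zn^2+ < Cd^2+ (same group, 1 shell fewer); Cd^2+ < Hg^2+ (same group, period 5 vs 6).
So the order is Ge^4+ < Ga^3+ < Zn^2+ < Cd^2+ < Hg^2+; the 3rd-largest ion is Zn^2+.

Zn^2+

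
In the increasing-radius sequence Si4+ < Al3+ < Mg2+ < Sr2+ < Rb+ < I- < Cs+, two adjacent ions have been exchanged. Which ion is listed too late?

Cs+

Check each adjacent pair. I- and Cs+ are reversed: both have 54 electrons but Z(Cs)=55 > Z(I)=53, so Cs+ should be the smaller of the two. No other neighbouring pair contradicts the periodic trends, so Cs+ is the ion listed too late.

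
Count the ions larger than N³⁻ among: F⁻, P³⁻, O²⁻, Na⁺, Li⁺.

1

Work out protons and electrons: Li⁺ (Z=3, 2 e⁻), Na⁺ (Z=11, 10 e⁻), F⁻ (Z=9, 10 e⁻), O²⁻ (Z=8, 10 e⁻), N³⁻ (Z=7, 10 e⁻), P³⁻ (Z=15, 18 e⁻). Li⁺ < Na⁺ (same group, 1 shell fewer); Na⁺ < F⁻ (isoelectronic, higher Z=11 is smaller); F⁻ < O²⁻ (isoelectronic, higher Z=9 is smaller); O²⁻ < N³⁻ (isoelectronic, higher Z=8 is smaller); N³⁻ < P³⁻ (same group, 1 shell fewer).
Placing each against N³⁻: smaller — Li⁺, Na⁺, F⁻, O²⁻; larger — P³⁻. Count: 1.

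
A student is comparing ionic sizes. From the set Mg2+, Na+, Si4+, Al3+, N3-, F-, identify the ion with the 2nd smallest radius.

These species are isoelectronic with 10 electrons. The only difference is the number of protons: Si4+ (Z=14), Al3+ (Z=13), Mg2+ (Z=12), Na+ (Z=11), F- (Z=9), N3- (Z=7). The strongest nuclear pull (Si4+) gives the smallest ion.
That gives Si4+ < Al3+ < Mg2+ < Na+ < F- < N3-. From the smallest end, number 2 is Al3+.

Al3+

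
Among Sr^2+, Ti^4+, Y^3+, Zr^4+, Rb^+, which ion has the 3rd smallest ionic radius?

Y^3+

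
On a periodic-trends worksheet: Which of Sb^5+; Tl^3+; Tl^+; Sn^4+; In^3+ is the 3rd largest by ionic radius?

Tabulating Z and e⁻: Sb^5+ has 46 e⁻ (Z=51), Sn^4+ has 46 e⁻ (Z=50), In^3+ has 46 e⁻ (Z=49), Tl^3+ has 78 e⁻ (Z=81), Tl^+ has 80 e⁻ (Z=81). Sb^5+ < Sn^4+ (isoelectronic, higher Z=51 is smaller); Sn^4+ < In^3+ (both 46 e⁻, Z=50>49); In^3+ < Tl^3+ (same group, 1 shell fewer); Tl^3+ < Tl^+ (same element, +3 vs +1).
Full ascending order: Sb^5+ < Sn^4+ < In^3+ < Tl^3+ < Tl^+. Counting from the largest, position 3 is In^3+.

In^3+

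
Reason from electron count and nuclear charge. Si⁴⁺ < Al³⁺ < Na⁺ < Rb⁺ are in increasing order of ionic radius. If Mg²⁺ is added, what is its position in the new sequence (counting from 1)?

Electron counts and nuclear charges: Si⁴⁺ has 10 e⁻ (Z=14), Al³⁺ has 10 e⁻ (Z=13), Mg²⁺ has 10 e⁻ (Z=12), Na⁺ has 10 e⁻ (Z=11), Rb⁺ has 36 e⁻ (Z=37). Si⁴⁺ < Al³⁺ (isoelectronic, higher Z=14 is smaller); Al³⁺ < Mg²⁺ (both 10 e⁻, Z=13>12); Mg²⁺ < Na⁺ (isoelectronic, higher Z=12 is smaller); Na⁺ < Rb⁺ (same group, 2 shells fewer).
With Mg²⁺ included the full order is Si⁴⁺ < Al³⁺ < Mg²⁺ < Na⁺ < Rb⁺, so it takes position 3.

3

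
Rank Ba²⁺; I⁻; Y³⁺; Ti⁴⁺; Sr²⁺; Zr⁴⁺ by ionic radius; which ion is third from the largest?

Sr²⁺

Tabulating Z and e⁻: Ti⁴⁺: 18 e⁻, Z=22, Zr⁴⁺: 36 e⁻, Z=40, Y³⁺: 36 e⁻, Z=39, Sr²⁺: 36 e⁻, Z=38, Ba²⁺: 54 e⁻, Z=56, I⁻: 54 e⁻, Z=53. Ti⁴⁺ < Zr⁴⁺ (same group, 1 shell fewer); Zr⁴⁺ < Y³⁺ (both 36 e⁻, Z=40>39); Y³⁺ < Sr²⁺ (isoelectronic, higher Z=39 is smaller); Sr²⁺ < Ba²⁺ (same group, period 5 vs 6); Ba²⁺ < I⁻ (both 54 e⁻, Z=56>53).
So the order is Ti⁴⁺ < Zr⁴⁺ < Y³⁺ < Sr²⁺ < Ba²⁺ < I⁻; the 3rd-largest ion is Sr²⁺.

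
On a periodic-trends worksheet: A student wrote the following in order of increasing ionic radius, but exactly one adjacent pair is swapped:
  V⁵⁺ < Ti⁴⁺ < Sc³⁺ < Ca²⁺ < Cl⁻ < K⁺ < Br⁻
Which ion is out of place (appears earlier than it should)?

Compare adjacent ions: both have 18 electrons but Z(K)=19 > Z(Cl)=17, so K⁺ should be the smaller of the two — yet in this increasing list Cl⁻ sits before K⁺. Nothing else is reversed, so Cl⁻ should move one place to the right.

Cl⁻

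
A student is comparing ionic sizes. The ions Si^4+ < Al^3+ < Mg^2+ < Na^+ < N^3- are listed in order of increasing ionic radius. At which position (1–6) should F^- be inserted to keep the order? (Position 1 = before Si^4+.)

5

Each ion has 10 electrons. The ranking follows nuclear charge in reverse — greater Z gives a smaller radius. Si^4+ (Z=14), Al^3+ (Z=13), Mg^2+ (Z=12), Na^+ (Z=11), F^- (Z=9), N^3- (Z=7).
Putting F^- in gives Si^4+ < Al^3+ < Mg^2+ < Na^+ < F^- < N^3-; it lands at slot 5.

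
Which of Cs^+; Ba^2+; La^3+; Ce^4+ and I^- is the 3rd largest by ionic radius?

All of these have 54 electrons (isoelectronic). With the same electron cloud, the ion with the most protons pulls it in tightest. Nuclear charges: Ce^4+ (Z=58), La^3+ (Z=57), Ba^2+ (Z=56), Cs^+ (Z=55), I^- (Z=53). Highest Z is smallest.
So the order is Ce^4+ < La^3+ < Ba^2+ < Cs^+ < I^-; the 3rd-largest ion is Ba^2+.

Ba^2+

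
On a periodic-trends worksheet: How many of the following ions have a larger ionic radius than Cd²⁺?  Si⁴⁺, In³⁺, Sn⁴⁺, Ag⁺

Electron counts and nuclear charges: Si⁴⁺ (Z=14, 10 e⁻), Sn⁴⁺ (Z=50, 46 e⁻), In³⁺ (Z=49, 46 e⁻), Cd²⁺ (Z=48, 46 e⁻), Ag⁺ (Z=47, 46 e⁻). Si⁴⁺ < Sn⁴⁺ (same group, 2 shells fewer); Sn⁴⁺ < In³⁺ (both 46 e⁻, Z=50>49); In³⁺ < Cd²⁺ (isoelectronic, higher Z=49 is smaller); Cd²⁺ < Ag⁺ (isoelectronic, higher Z=48 is smaller).
Relative to Cd²⁺, the ions that are larger are Ag⁺. Count: 1.

1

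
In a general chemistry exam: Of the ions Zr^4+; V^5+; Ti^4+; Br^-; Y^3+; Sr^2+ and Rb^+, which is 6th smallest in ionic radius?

Electron counts and nuclear charges: V^5+ has 18 e⁻ (Z=23), Ti^4+ has 18 e⁻ (Z=22), Zr^4+ has 36 e⁻ (Z=40), Y^3+ has 36 e⁻ (Z=39), Sr^2+ has 36 e⁻ (Z=38), Rb^+ has 36 e⁻ (Z=37), Br^- has 36 e⁻ (Z=35). V^5+ < Ti^4+ (both 18 e⁻, Z=23>22); Ti^4+ < Zr^4+ (same group, period 4 vs 5); Zr^4+ < Y^3+ (isoelectronic, higher Z=40 is smaller); Y^3+ < Sr^2+ (isoelectronic, higher Z=39 is smaller); Sr^2+ < Rb^+ (isoelectronic, higher Z=38 is smaller); Rb^+ < Br^- (both 36 e⁻, Z=37>35).
Ordering: V^5+ < Ti^4+ < Zr^4+ < Y^3+ < Sr^2+ < Rb^+ < Br^-. The 6th smallest is Rb^+.

Rb^+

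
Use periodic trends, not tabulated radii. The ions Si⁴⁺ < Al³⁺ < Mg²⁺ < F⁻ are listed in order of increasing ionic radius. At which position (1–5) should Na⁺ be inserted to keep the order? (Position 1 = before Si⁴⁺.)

4

All of these have 10 electrons (isoelectronic). With the same electron cloud, the ion with the most protons pulls it in tightest. Nuclear charges: Si⁴⁺ (Z=14), Al³⁺ (Z=13), Mg²⁺ (Z=12), Na⁺ (Z=11), F⁻ (Z=9). Highest Z is smallest.
Putting Na⁺ in gives Si⁴⁺ < Al³⁺ < Mg²⁺ < Na⁺ < F⁻; it lands at slot 4.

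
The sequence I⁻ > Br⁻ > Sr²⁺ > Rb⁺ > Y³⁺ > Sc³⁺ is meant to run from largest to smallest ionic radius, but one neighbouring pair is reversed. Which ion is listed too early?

Sr²⁺

The pair Sr²⁺, Rb⁺ is the wrong way round — both have 36 electrons but Z(Sr)=38 > Z(Rb)=37, so Sr²⁺ should be the smaller of the two. All other adjacent pairs agree with periodic trends, so Sr²⁺ is the misplaced ion.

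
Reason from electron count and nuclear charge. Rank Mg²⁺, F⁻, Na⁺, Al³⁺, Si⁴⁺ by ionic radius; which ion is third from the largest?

Mg²⁺

These species are isoelectronic with 10 electrons. The only difference is the number of protons: Si⁴⁺ (Z=14), Al³⁺ (Z=13), Mg²⁺ (Z=12), Na⁺ (Z=11), F⁻ (Z=9). The strongest nuclear pull (Si⁴⁺) gives the smallest ion.
Ordering: Si⁴⁺ < Al³⁺ < Mg²⁺ < Na⁺ < F⁻. The third largest is Mg²⁺.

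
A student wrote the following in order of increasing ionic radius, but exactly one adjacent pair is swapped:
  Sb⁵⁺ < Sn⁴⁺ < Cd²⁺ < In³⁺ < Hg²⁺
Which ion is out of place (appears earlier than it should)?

Check each adjacent pair. Cd²⁺ and In³⁺ are reversed: they are isoelectronic (46 e⁻) and In has more protons than Cd (49 vs 48), making In³⁺ smaller. No other neighbouring pair contradicts the periodic trends, so Cd²⁺ is the ion listed too early.

Cd²⁺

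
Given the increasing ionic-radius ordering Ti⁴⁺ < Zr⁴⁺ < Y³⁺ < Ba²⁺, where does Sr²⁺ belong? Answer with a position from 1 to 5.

Electron counts and nuclear charges: Ti⁴⁺: 18 e⁻, Z=22, Zr⁴⁺: 36 e⁻, Z=40, Y³⁺: 36 e⁻, Z=39, Sr²⁺: 36 e⁻, Z=38, Ba²⁺: 54 e⁻, Z=56. Ti⁴⁺ < Zr⁴⁺ (same group, 1 shell fewer); Zr⁴⁺ < Y³⁺ (isoelectronic, higher Z=40 is smaller); Y³⁺ < Sr²⁺ (isoelectronic, higher Z=39 is smaller); Sr²⁺ < Ba²⁺ (same group, period 5 vs 6).
Putting Sr²⁺ in gives Ti⁴⁺ < Zr⁴⁺ < Y³⁺ < Sr²⁺ < Ba²⁺; it lands at slot 4.

4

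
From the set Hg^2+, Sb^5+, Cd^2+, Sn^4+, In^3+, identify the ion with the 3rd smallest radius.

Electron counts and nuclear charges: Sb^5+ has 46 e⁻ (Z=51), Sn^4+ has 46 e⁻ (Z=50), In^3+ has 46 e⁻ (Z=49), Cd^2+ has 46 e⁻ (Z=48), Hg^2+ has 78 e⁻ (Z=80). Sb^5+ < Sn^4+ (both 46 e⁻, Z=51>50); Sn^4+ < In^3+ (isoelectronic, higher Z=50 is smaller); In^3+ < Cd^2+ (isoelectronic, higher Z=49 is smaller); Cd^2+ < Hg^2+ (same group, 1 shell fewer).
So the order is Sb^5+ < Sn^4+ < In^3+ < Cd^2+ < Hg^2+; the 3rd-smallest ion is In^3+.

In^3+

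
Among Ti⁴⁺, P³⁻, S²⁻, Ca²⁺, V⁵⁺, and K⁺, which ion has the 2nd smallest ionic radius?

Each ion has 18 electrons. The ranking follows nuclear charge in reverse — greater Z gives a smaller radius. V⁵⁺ (Z=23), Ti⁴⁺ (Z=22), Ca²⁺ (Z=20), K⁺ (Z=19), S²⁻ (Z=16), P³⁻ (Z=15).
Ordering: V⁵⁺ < Ti⁴⁺ < Ca²⁺ < K⁺ < S²⁻ < P³⁻. The 2nd smallest is Ti⁴⁺.

Ti⁴⁺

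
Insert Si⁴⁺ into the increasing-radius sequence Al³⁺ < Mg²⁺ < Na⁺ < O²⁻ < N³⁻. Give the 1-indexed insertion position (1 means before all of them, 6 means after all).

All of these have 10 electrons (isoelectronic). With the same electron cloud, the ion with the most protons pulls it in tightest. Nuclear charges: Si⁴⁺ (Z=14), Al³⁺ (Z=13), Mg²⁺ (Z=12), Na⁺ (Z=11), O²⁻ (Z=8), N³⁻ (Z=7). Highest Z is smallest.
Putting Si⁴⁺ in gives Si⁴⁺ < Al³⁺ < Mg²⁺ < Na⁺ < O²⁻ < N³⁻; it lands at slot 1.

1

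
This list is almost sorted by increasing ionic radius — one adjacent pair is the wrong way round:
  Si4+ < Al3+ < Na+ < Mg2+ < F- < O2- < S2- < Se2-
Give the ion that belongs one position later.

Scanning neighbour by neighbour, only Na+/Mg2+ violates a trend: they are isoelectronic (10 e⁻) and Mg has more protons than Na (12 vs 11), making Mg2+ smaller. That makes Na+ the one sitting a position early relative to where it belongs.

Na+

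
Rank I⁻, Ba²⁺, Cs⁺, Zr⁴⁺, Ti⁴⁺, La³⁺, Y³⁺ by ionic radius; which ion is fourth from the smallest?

Electron counts and nuclear charges: Ti⁴⁺ (Z=22, 18 e⁻), Zr⁴⁺ (Z=40, 36 e⁻), Y³⁺ (Z=39, 36 e⁻), La³⁺ (Z=57, 54 e⁻), Ba²⁺ (Z=56, 54 e⁻), Cs⁺ (Z=55, 54 e⁻), I⁻ (Z=53, 54 e⁻). Ti⁴⁺ < Zr⁴⁺ (same group, period 4 vs 5); Zr⁴⁺ < Y³⁺ (isoelectronic, higher Z=40 is smaller); Y³⁺ < La³⁺ (same group, 1 shell fewer); La³⁺ < Ba²⁺ (both 54 e⁻, Z=57>56); Ba²⁺ < Cs⁺ (both 54 e⁻, Z=56>55); Cs⁺ < I⁻ (both 54 e⁻, Z=55>53).
So the order is Ti⁴⁺ < Zr⁴⁺ < Y³⁺ < La³⁺ < Ba²⁺ < Cs⁺ < I⁻; the 4th-smallest ion is La³⁺.

La³⁺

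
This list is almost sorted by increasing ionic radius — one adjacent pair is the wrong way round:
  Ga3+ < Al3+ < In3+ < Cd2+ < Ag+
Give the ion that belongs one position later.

Compare adjacent ions: Al3+ and Ga3+ are in one column with the same charge; the lighter period-3 ion has one fewer shell and is smaller — yet in this increasing list Ga3+ sits before Al3+. Nothing else is reversed, so Ga3+ should move one place to the right.

Ga3+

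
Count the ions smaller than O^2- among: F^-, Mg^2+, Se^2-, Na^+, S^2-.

3

Tabulating Z and e⁻: Mg^2+ has 10 e⁻ (Z=12), Na^+ has 10 e⁻ (Z=11), F^- has 10 e⁻ (Z=9), O^2- has 10 e⁻ (Z=8), S^2- has 18 e⁻ (Z=16), Se^2- has 36 e⁻ (Z=34). Mg^2+ < Na^+ (both 10 e⁻, Z=12>11); Na^+ < F^- (isoelectronic, higher Z=11 is smaller); F^- < O^2- (both 10 e⁻, Z=9>8); O^2- < S^2- (same group, period 2 vs 3); S^2- < Se^2- (same group, period 3 vs 4).
Overall: Mg^2+ < Na^+ < F^- < O^2- < S^2- < Se^2-. O^2- has 3 below it and 2 above. Count: 3.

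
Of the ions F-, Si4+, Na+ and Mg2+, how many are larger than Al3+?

These species are isoelectronic with 10 electrons. The only difference is the number of protons: Si4+ (Z=14), Al3+ (Z=13), Mg2+ (Z=12), Na+ (Z=11), F- (Z=9). The strongest nuclear pull (Si4+) gives the smallest ion.
Ordering all of them (including Al3+) by radius gives Si4+ < Al3+ < Mg2+ < Na+ < F-. So 3 are larger.

3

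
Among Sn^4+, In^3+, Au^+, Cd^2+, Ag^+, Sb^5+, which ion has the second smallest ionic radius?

Work out protons and electrons: Sb^5+ (Z=51, 46 e⁻), Sn^4+ (Z=50, 46 e⁻), In^3+ (Z=49, 46 e⁻), Cd^2+ (Z=48, 46 e⁻), Ag^+ (Z=47, 46 e⁻), Au^+ (Z=79, 78 e⁻). Sb^5+ < Sn^4+ (both 46 e⁻, Z=51>50); Sn^4+ < In^3+ (isoelectronic, higher Z=50 is smaller); In^3+ < Cd^2+ (both 46 e⁻, Z=49>48); Cd^2+ < Ag^+ (both 46 e⁻, Z=48>47); Ag^+ < Au^+ (same group, period 5 vs 6).
So the order is Sb^5+ < Sn^4+ < In^3+ < Cd^2+ < Ag^+ < Au^+; the 2nd-smallest ion is Sn^4+.

Sn^4+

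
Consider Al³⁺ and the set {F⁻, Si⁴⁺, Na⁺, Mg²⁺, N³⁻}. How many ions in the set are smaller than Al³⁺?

1

These species are isoelectronic with 10 electrons. The only difference is the number of protons: Si⁴⁺ (Z=14), Al³⁺ (Z=13), Mg²⁺ (Z=12), Na⁺ (Z=11), F⁻ (Z=9), N³⁻ (Z=7). The strongest nuclear pull (Si⁴⁺) gives the smallest ion.
Placing each against Al³⁺: smaller — Si⁴⁺; larger — Mg²⁺, Na⁺, F⁻, N³⁻. That's 1.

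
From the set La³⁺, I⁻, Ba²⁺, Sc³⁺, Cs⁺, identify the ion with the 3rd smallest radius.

Electron counts and nuclear charges: Sc³⁺ (Z=21, 18 e⁻), La³⁺ (Z=57, 54 e⁻), Ba²⁺ (Z=56, 54 e⁻), Cs⁺ (Z=55, 54 e⁻), I⁻ (Z=53, 54 e⁻). Sc³⁺ < La³⁺ (same group, period 4 vs 6); La³⁺ < Ba²⁺ (isoelectronic, higher Z=57 is smaller); Ba²⁺ < Cs⁺ (both 54 e⁻, Z=56>55); Cs⁺ < I⁻ (isoelectronic, higher Z=55 is smaller).
Ordering: Sc³⁺ < La³⁺ < Ba²⁺ < Cs⁺ < I⁻. The 3rd smallest is Ba²⁺.

Ba²⁺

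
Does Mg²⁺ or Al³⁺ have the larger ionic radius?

Mg²⁺

Each ion has 10 electrons. The ranking follows nuclear charge in reverse — greater Z gives a smaller radius. Al³⁺ (Z=13), Mg²⁺ (Z=12).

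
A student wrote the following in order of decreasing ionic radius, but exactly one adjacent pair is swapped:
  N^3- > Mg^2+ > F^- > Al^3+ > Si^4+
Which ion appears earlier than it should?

Mg^2+

Check each adjacent pair. Mg^2+ and F^- are reversed: Mg^2+ and F^- share 10 electrons; the higher nuclear charge on Mg (Z=12) contracts it more, so Mg^2+ < F^-. No other neighbouring pair contradicts the periodic trends, so Mg^2+ is the ion listed too early.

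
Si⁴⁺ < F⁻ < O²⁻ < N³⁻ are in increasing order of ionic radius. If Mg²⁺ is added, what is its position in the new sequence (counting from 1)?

2

Each ion has 10 electrons. The ranking follows nuclear charge in reverse — greater Z gives a smaller radius. Si⁴⁺ (Z=14), Mg²⁺ (Z=12), F⁻ (Z=9), O²⁻ (Z=8), N³⁻ (Z=7).
Merged order: Si⁴⁺ < Mg²⁺ < F⁻ < O²⁻ < N³⁻ — Mg²⁺ is number 2.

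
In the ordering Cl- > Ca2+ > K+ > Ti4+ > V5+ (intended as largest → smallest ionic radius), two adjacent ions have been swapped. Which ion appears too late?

K+

Scanning neighbour by neighbour, only Ca2+/K+ violates a trend: Ca2+ and K+ share 18 electrons; the higher nuclear charge on Ca (Z=20) contracts it more, so Ca2+ < K+. That makes K+ the one sitting a position late relative to where it belongs.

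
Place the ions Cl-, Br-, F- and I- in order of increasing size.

F- < Cl- < Br- < I-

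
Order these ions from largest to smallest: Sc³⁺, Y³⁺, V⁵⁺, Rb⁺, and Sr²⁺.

First list Z and electron count for each: V⁵⁺ (Z=23, 18 e⁻), Sc³⁺ (Z=21, 18 e⁻), Y³⁺ (Z=39, 36 e⁻), Sr²⁺ (Z=38, 36 e⁻), Rb⁺ (Z=37, 36 e⁻). V⁵⁺ < Sc³⁺ (isoelectronic, higher Z=23 is smaller); Sc³⁺ < Y³⁺ (same group, 1 shell fewer); Y³⁺ < Sr²⁺ (both 36 e⁻, Z=39>38); Sr²⁺ < Rb⁺ (both 36 e⁻, Z=38>37).

Rb⁺ > Sr²⁺ > Y³⁺ > Sc³⁺ > V⁵⁺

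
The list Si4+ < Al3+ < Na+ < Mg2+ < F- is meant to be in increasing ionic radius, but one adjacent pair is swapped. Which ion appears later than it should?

Scanning neighbour by neighbour, only Na+/Mg2+ violates a trend: both have 10 electrons but Z(Mg)=12 > Z(Na)=11, so Mg2+ should be the smaller of the two. That makes Mg2+ the one sitting a position late relative to where it belongs.

Mg2+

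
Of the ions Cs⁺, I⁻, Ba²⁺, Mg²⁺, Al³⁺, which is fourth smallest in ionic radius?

Cs⁺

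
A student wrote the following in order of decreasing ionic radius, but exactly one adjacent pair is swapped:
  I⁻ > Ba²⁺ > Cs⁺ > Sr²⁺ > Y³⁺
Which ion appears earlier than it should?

Check each adjacent pair. Ba²⁺ and Cs⁺ are reversed: they are isoelectronic (54 e⁻) and Ba has more protons than Cs (56 vs 55), making Ba²⁺ smaller. No other neighbouring pair contradicts the periodic trends, so Ba²⁺ is the ion listed too early.

Ba²⁺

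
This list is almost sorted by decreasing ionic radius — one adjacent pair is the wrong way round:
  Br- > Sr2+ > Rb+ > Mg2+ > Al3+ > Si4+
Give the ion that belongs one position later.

Sr2+

Scanning neighbour by neighbour, only Sr2+/Rb+ violates a trend: they are isoelectronic (36 e⁻) and Sr has more protons than Rb (38 vs 37), making Sr2+ smaller. That makes Sr2+ the one sitting a position early relative to where it belongs.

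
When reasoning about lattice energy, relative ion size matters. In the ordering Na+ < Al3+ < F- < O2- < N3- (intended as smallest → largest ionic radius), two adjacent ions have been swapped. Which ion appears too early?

Na+

Compare adjacent ions: Al3+ and Na+ share 10 electrons; the higher nuclear charge on Al (Z=13) contracts it more, so Al3+ < Na+ — yet in this increasing list Na+ sits before Al3+. Nothing else is reversed, so Na+ should move one place to the right.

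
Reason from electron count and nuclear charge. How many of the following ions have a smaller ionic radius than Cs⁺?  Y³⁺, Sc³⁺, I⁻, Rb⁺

Tabulating Z and e⁻: Sc³⁺: 18 e⁻, Z=21, Y³⁺: 36 e⁻, Z=39, Rb⁺: 36 e⁻, Z=37, Cs⁺: 54 e⁻, Z=55, I⁻: 54 e⁻, Z=53. Sc³⁺ < Y³⁺ (same group, 1 shell fewer); Y³⁺ < Rb⁺ (isoelectronic, higher Z=39 is smaller); Rb⁺ < Cs⁺ (same group, period 5 vs 6); Cs⁺ < I⁻ (isoelectronic, higher Z=55 is smaller).
Ordering all of them (including Cs⁺) by radius gives Sc³⁺ < Y³⁺ < Rb⁺ < Cs⁺ < I⁻. That's 3.

3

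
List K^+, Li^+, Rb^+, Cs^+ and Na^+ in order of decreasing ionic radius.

Same group, same charge. Going down the group adds an extra shell of electrons, so the ion gets larger: Li^+ is highest in the group and smallest.

Cs^+ > Rb^+ > K^+ > Na^+ > Li^+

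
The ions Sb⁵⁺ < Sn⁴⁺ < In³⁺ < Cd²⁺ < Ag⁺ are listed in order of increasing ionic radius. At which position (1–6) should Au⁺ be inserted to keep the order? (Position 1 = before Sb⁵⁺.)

6

Electron counts and nuclear charges: Sb⁵⁺ has 46 e⁻ (Z=51), Sn⁴⁺ has 46 e⁻ (Z=50), In³⁺ has 46 e⁻ (Z=49), Cd²⁺ has 46 e⁻ (Z=48), Ag⁺ has 46 e⁻ (Z=47), Au⁺ has 78 e⁻ (Z=79). Sb⁵⁺ < Sn⁴⁺ (both 46 e⁻, Z=51>50); Sn⁴⁺ < In³⁺ (isoelectronic, higher Z=50 is smaller); In³⁺ < Cd²⁺ (isoelectronic, higher Z=49 is smaller); Cd²⁺ < Ag⁺ (isoelectronic, higher Z=48 is smaller); Ag⁺ < Au⁺ (same group, 1 shell fewer).
Putting Au⁺ in gives Sb⁵⁺ < Sn⁴⁺ < In³⁺ < Cd²⁺ < Ag⁺ < Au⁺; it lands at slot 6.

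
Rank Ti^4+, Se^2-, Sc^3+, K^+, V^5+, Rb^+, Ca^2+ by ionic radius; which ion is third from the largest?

Electron counts and nuclear charges: V^5+: 18 e⁻, Z=23, Ti^4+: 18 e⁻, Z=22, Sc^3+: 18 e⁻, Z=21, Ca^2+: 18 e⁻, Z=20, K^+: 18 e⁻, Z=19, Rb^+: 36 e⁻, Z=37, Se^2-: 36 e⁻, Z=34. V^5+ < Ti^4+ (isoelectronic, higher Z=23 is smaller); Ti^4+ < Sc^3+ (both 18 e⁻, Z=22>21); Sc^3+ < Ca^2+ (both 18 e⁻, Z=21>20); Ca^2+ < K^+ (both 18 e⁻, Z=20>19); K^+ < Rb^+ (same group, period 4 vs 5); Rb^+ < Se^2- (both 36 e⁻, Z=37>34).
Full ascending order: V^5+ < Ti^4+ < Sc^3+ < Ca^2+ < K^+ < Rb^+ < Se^2-. Counting from the largest, position 3 is K^+.

K^+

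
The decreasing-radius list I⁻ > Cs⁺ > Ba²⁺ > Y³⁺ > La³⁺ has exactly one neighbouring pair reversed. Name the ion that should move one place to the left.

La³⁺

Compare adjacent ions: Y³⁺ and La³⁺ are in one column with the same charge; the lighter period-5 ion has one fewer shell and is smaller — yet in this decreasing list Y³⁺ sits before La³⁺. Nothing else is reversed, so La³⁺ should move one place to the left.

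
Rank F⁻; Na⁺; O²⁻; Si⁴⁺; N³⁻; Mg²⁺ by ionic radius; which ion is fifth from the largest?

Mg²⁺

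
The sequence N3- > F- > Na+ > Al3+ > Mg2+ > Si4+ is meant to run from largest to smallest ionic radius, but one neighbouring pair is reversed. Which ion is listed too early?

Al3+

Check each adjacent pair. Al3+ and Mg2+ are reversed: both have 10 electrons but Z(Al)=13 > Z(Mg)=12, so Al3+ should be the smaller of the two. No other neighbouring pair contradicts the periodic trends, so Al3+ is the ion listed too early.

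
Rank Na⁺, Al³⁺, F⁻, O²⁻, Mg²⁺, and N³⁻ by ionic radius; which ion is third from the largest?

F⁻

Isoelectronic series (10 e⁻ each). Size is set by nuclear charge: more protons means a smaller ion. Al³⁺ (Z=13), Mg²⁺ (Z=12), Na⁺ (Z=11), F⁻ (Z=9), O²⁻ (Z=8), N³⁻ (Z=7).
Ordering: Al³⁺ < Mg²⁺ < Na⁺ < F⁻ < O²⁻ < N³⁻. The third largest is F⁻.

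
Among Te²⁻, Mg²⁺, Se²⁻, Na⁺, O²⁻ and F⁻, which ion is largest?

Tabulating Z and e⁻: Mg²⁺ has 10 e⁻ (Z=12), Na⁺ has 10 e⁻ (Z=11), F⁻ has 10 e⁻ (Z=9), O²⁻ has 10 e⁻ (Z=8), Se²⁻ has 36 e⁻ (Z=34), Te²⁻ has 54 e⁻ (Z=52). Mg²⁺ < Na⁺ (isoelectronic, higher Z=12 is smaller); Na⁺ < F⁻ (both 10 e⁻, Z=11>9); F⁻ < O²⁻ (isoelectronic, higher Z=9 is smaller); O²⁻ < Se²⁻ (same group, 2 shells fewer); Se²⁻ < Te²⁻ (same group, 1 shell fewer).

Te²⁻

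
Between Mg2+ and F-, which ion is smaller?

Mg2+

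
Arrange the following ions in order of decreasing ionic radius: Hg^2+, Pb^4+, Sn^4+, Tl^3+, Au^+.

Au^+ > Hg^2+ > Tl^3+ > Pb^4+ > Sn^4+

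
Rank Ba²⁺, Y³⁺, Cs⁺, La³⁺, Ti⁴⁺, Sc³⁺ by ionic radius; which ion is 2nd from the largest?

Electron counts and nuclear charges: Ti⁴⁺ has 18 e⁻ (Z=22), Sc³⁺ has 18 e⁻ (Z=21), Y³⁺ has 36 e⁻ (Z=39), La³⁺ has 54 e⁻ (Z=57), Ba²⁺ has 54 e⁻ (Z=56), Cs⁺ has 54 e⁻ (Z=55). Ti⁴⁺ < Sc³⁺ (isoelectronic, higher Z=22 is smaller); Sc³⁺ < Y³⁺ (same group, period 4 vs 5); Y³⁺ < La³⁺ (same group, 1 shell fewer); La³⁺ < Ba²⁺ (isoelectronic, higher Z=57 is smaller); Ba²⁺ < Cs⁺ (both 54 e⁻, Z=56>55).
Full ascending order: Ti⁴⁺ < Sc³⁺ < Y³⁺ < La³⁺ < Ba²⁺ < Cs⁺. Counting from the largest, position 2 is Ba²⁺.

Ba²⁺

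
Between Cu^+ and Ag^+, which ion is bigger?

Ag^+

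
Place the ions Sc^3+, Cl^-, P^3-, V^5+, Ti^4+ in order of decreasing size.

Isoelectronic series (18 e⁻ each). Size is set by nuclear charge: more protons means a smaller ion. V^5+ (Z=23), Ti^4+ (Z=22), Sc^3+ (Z=21), Cl^- (Z=17), P^3- (Z=15).

P^3- > Cl^- > Sc^3+ > Ti^4+ > V^5+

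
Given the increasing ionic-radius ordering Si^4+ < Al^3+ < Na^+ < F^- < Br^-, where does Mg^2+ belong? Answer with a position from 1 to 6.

First list Z and electron count for each: Si^4+: 10 e⁻, Z=14, Al^3+: 10 e⁻, Z=13, Mg^2+: 10 e⁻, Z=12, Na^+: 10 e⁻, Z=11, F^-: 10 e⁻, Z=9, Br^-: 36 e⁻, Z=35. Si^4+ < Al^3+ (both 10 e⁻, Z=14>13); Al^3+ < Mg^2+ (both 10 e⁻, Z=13>12); Mg^2+ < Na^+ (both 10 e⁻, Z=12>11); Na^+ < F^- (isoelectronic, higher Z=11 is smaller); F^- < Br^- (same group, 2 shells fewer).
Putting Mg^2+ in gives Si^4+ < Al^3+ < Mg^2+ < Na^+ < F^- < Br^-; it lands at slot 3.

3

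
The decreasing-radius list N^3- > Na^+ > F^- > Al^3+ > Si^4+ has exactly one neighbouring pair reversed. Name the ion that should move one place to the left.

Scanning neighbour by neighbour, only Na^+/F^- violates a trend: they are isoelectronic (10 e⁻) and Na has more protons than F (11 vs 9), making Na^+ smaller. That makes F^- the one sitting a position late relative to where it belongs.

F^-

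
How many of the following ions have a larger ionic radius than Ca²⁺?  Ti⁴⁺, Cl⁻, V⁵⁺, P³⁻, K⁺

3

Isoelectronic series (18 e⁻ each). Size is set by nuclear charge: more protons means a smaller ion. V⁵⁺ (Z=23), Ti⁴⁺ (Z=22), Ca²⁺ (Z=20), K⁺ (Z=19), Cl⁻ (Z=17), P³⁻ (Z=15).
Relative to Ca²⁺, the ions that are larger are K⁺, Cl⁻, P³⁻. That's 3.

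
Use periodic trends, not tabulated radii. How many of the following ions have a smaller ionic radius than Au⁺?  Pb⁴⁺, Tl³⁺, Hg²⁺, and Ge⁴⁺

Ge⁴⁺ (Z=32, 28 e⁻), Pb⁴⁺ (Z=82, 78 e⁻), Tl³⁺ (Z=81, 78 e⁻), Hg²⁺ (Z=80, 78 e⁻), Au⁺ (Z=79, 78 e⁻). Ge⁴⁺ < Pb⁴⁺ (same group, period 4 vs 6); Pb⁴⁺ < Tl³⁺ (isoelectronic, higher Z=82 is smaller); Tl³⁺ < Hg²⁺ (both 78 e⁻, Z=81>80); Hg²⁺ < Au⁺ (isoelectronic, higher Z=80 is smaller).
Ordering all of them (including Au⁺) by radius gives Ge⁴⁺ < Pb⁴⁺ < Tl³⁺ < Hg²⁺ < Au⁺. So 4 are smaller.

4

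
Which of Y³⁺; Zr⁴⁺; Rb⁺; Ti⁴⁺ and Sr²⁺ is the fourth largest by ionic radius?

Zr⁴⁺

Work out protons and electrons: Ti⁴⁺ (Z=22, 18 e⁻), Zr⁴⁺ (Z=40, 36 e⁻), Y³⁺ (Z=39, 36 e⁻), Sr²⁺ (Z=38, 36 e⁻), Rb⁺ (Z=37, 36 e⁻). Ti⁴⁺ < Zr⁴⁺ (same group, period 4 vs 5); Zr⁴⁺ < Y³⁺ (isoelectronic, higher Z=40 is smaller); Y³⁺ < Sr²⁺ (isoelectronic, higher Z=39 is smaller); Sr²⁺ < Rb⁺ (both 36 e⁻, Z=38>37).
So the order is Ti⁴⁺ < Zr⁴⁺ < Y³⁺ < Sr²⁺ < Rb⁺; the 4th-largest ion is Zr⁴⁺.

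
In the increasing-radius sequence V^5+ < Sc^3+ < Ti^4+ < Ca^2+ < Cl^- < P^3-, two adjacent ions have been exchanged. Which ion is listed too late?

Ti^4+

The pair Sc^3+, Ti^4+ is the wrong way round — both have 18 electrons but Z(Ti)=22 > Z(Sc)=21, so Ti^4+ should be the smaller of the two. All other adjacent pairs agree with periodic trends, so Ti^4+ is the misplaced ion.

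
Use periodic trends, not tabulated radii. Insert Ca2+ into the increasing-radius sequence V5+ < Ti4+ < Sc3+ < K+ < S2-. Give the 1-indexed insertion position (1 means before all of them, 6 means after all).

Each ion has 18 electrons. The ranking follows nuclear charge in reverse — greater Z gives a smaller radius. V5+ (Z=23), Ti4+ (Z=22), Sc3+ (Z=21), Ca2+ (Z=20), K+ (Z=19), S2- (Z=16).
The complete sequence is V5+ < Ti4+ < Sc3+ < Ca2+ < K+ < S2-. Ca2+ sits at position 4.

4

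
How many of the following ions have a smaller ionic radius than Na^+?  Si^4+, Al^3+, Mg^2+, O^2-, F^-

3

These species are isoelectronic with 10 electrons. The only difference is the number of protons: Si^4+ (Z=14), Al^3+ (Z=13), Mg^2+ (Z=12), Na^+ (Z=11), F^- (Z=9), O^2- (Z=8). The strongest nuclear pull (Si^4+) gives the smallest ion.
Placing each against Na^+: smaller — Si^4+, Al^3+, Mg^2+; larger — F^-, O^2-. Count: 3.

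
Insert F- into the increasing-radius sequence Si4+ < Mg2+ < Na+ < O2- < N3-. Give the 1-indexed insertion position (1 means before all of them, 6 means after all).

4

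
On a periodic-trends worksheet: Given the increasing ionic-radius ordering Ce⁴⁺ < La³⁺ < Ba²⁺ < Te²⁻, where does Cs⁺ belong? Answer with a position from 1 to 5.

These species are isoelectronic with 54 electrons. The only difference is the number of protons: Ce⁴⁺ (Z=58), La³⁺ (Z=57), Ba²⁺ (Z=56), Cs⁺ (Z=55), Te²⁻ (Z=52). The strongest nuclear pull (Ce⁴⁺) gives the smallest ion.
Merged order: Ce⁴⁺ < La³⁺ < Ba²⁺ < Cs⁺ < Te²⁻ — Cs⁺ is number 4.

4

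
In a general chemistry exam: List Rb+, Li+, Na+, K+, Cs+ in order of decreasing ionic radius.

Cs+ > Rb+ > K+ > Na+ > Li+

All are in the same group with charge +1. Radius grows down the group as n (the outermost shell) increases.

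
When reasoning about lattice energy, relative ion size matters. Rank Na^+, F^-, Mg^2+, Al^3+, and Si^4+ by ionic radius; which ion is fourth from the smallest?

Isoelectronic series (10 e⁻ each). Size is set by nuclear charge: more protons means a smaller ion. Si^4+ (Z=14), Al^3+ (Z=13), Mg^2+ (Z=12), Na^+ (Z=11), F^- (Z=9).
Full ascending order: Si^4+ < Al^3+ < Mg^2+ < Na^+ < F^-. Counting from the smallest, position 4 is Na^+.

Na^+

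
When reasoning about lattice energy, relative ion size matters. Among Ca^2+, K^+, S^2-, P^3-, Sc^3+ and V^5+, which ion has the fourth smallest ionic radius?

These species are isoelectronic with 18 electrons. The only difference is the number of protons: V^5+ (Z=23), Sc^3+ (Z=21), Ca^2+ (Z=20), K^+ (Z=19), S^2- (Z=16), P^3- (Z=15). The strongest nuclear pull (V^5+) gives the smallest ion.
That gives V^5+ < Sc^3+ < Ca^2+ < K^+ < S^2- < P^3-. From the smallest end, number 4 is K^+.

K^+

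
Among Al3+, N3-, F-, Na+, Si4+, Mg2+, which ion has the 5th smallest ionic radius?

F-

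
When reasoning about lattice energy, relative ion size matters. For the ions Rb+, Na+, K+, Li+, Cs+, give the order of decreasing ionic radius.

All are in the same group with charge +1. Radius grows down the group as n (the outermost shell) increases.

Cs+ > Rb+ > K+ > Na+ > Li+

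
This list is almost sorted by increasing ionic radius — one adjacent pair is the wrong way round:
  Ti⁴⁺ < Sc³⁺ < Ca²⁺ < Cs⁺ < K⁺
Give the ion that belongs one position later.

Cs⁺

Compare adjacent ions: both in group 1 with the same charge; K⁺ (period 4) has the smaller radius — yet in this increasing list Cs⁺ sits before K⁺. Nothing else is reversed, so Cs⁺ should move one place to the right.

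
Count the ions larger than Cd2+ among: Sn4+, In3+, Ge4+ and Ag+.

First list Z and electron count for each: Ge4+ has 28 e⁻ (Z=32), Sn4+ has 46 e⁻ (Z=50), In3+ has 46 e⁻ (Z=49), Cd2+ has 46 e⁻ (Z=48), Ag+ has 46 e⁻ (Z=47). Ge4+ < Sn4+ (same group, 1 shell fewer); Sn4+ < In3+ (isoelectronic, higher Z=50 is smaller); In3+ < Cd2+ (both 46 e⁻, Z=49>48); Cd2+ < Ag+ (isoelectronic, higher Z=48 is smaller).
Overall: Ge4+ < Sn4+ < In3+ < Cd2+ < Ag+. Cd2+ has 3 below it and 1 above. Count: 1.

1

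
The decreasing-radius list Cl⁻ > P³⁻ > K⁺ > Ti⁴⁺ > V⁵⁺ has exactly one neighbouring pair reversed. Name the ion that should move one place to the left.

P³⁻

The pair Cl⁻, P³⁻ is the wrong way round — they are isoelectronic (18 e⁻) and Cl has more protons than P (17 vs 15), making Cl⁻ smaller. All other adjacent pairs agree with periodic trends, so P³⁻ is the misplaced ion.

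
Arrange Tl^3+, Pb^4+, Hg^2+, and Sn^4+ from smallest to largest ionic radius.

Tabulating Z and e⁻: Sn^4+: 46 e⁻, Z=50, Pb^4+: 78 e⁻, Z=82, Tl^3+: 78 e⁻, Z=81, Hg^2+: 78 e⁻, Z=80. Sn^4+ < Pb^4+ (same group, 1 shell fewer); Pb^4+ < Tl^3+ (both 78 e⁻, Z=82>81); Tl^3+ < Hg^2+ (both 78 e⁻, Z=81>80).

Sn^4+ < Pb^4+ < Tl^3+ < Hg^2+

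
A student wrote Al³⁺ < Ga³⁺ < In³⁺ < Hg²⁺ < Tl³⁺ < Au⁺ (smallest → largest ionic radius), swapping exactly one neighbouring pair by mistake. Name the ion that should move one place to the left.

Tl³⁺

The pair Hg²⁺, Tl³⁺ is the wrong way round — they are isoelectronic (78 e⁻) and Tl has more protons than Hg (81 vs 80), making Tl³⁺ smaller. All other adjacent pairs agree with periodic trends, so Tl³⁺ is the misplaced ion.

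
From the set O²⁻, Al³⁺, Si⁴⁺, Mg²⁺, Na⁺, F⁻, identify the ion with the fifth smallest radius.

Isoelectronic series (10 e⁻ each). Size is set by nuclear charge: more protons means a smaller ion. Si⁴⁺ (Z=14), Al³⁺ (Z=13), Mg²⁺ (Z=12), Na⁺ (Z=11), F⁻ (Z=9), O²⁻ (Z=8).
So the order is Si⁴⁺ < Al³⁺ < Mg²⁺ < Na⁺ < F⁻ < O²⁻; the 5th-smallest ion is F⁻.

F⁻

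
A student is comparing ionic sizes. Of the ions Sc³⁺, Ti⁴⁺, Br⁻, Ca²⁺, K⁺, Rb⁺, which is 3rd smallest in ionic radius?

Ca²⁺

Work out protons and electrons: Ti⁴⁺ has 18 e⁻ (Z=22), Sc³⁺ has 18 e⁻ (Z=21), Ca²⁺ has 18 e⁻ (Z=20), K⁺ has 18 e⁻ (Z=19), Rb⁺ has 36 e⁻ (Z=37), Br⁻ has 36 e⁻ (Z=35). Ti⁴⁺ < Sc³⁺ (isoelectronic, higher Z=22 is smaller); Sc³⁺ < Ca²⁺ (isoelectronic, higher Z=21 is smaller); Ca²⁺ < K⁺ (both 18 e⁻, Z=20>19); K⁺ < Rb⁺ (same group, 1 shell fewer); Rb⁺ < Br⁻ (isoelectronic, higher Z=37 is smaller).
Ordering: Ti⁴⁺ < Sc³⁺ < Ca²⁺ < K⁺ < Rb⁺ < Br⁻. The 3rd smallest is Ca²⁺.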